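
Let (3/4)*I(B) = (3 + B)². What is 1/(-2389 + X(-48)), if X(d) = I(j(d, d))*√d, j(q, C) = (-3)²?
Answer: -2389/7476793 - 768*I*√3/7476793 ≈ -0.00031952 - 0.00017791*I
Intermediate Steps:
j(q, C) = 9
I(B) = 4*(3 + B)²/3
X(d) = 192*√d (X(d) = (4*(3 + 9)²/3)*√d = ((4/3)*12²)*√d = ((4/3)*144)*√d = 192*√d)
1/(-2389 + X(-48)) = 1/(-2389 + 192*√(-48)) = 1/(-2389 + 192*(4*I*√3)) = 1/(-2389 + 768*I*√3)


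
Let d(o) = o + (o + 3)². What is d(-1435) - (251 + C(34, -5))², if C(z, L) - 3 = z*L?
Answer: 2042133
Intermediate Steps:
d(o) = o + (3 + o)²
C(z, L) = 3 + L*z (C(z, L) = 3 + z*L = 3 + L*z)
d(-1435) - (251 + C(34, -5))² = (-1435 + (3 - 1435)²) - (251 + (3 - 5*34))² = (-1435 + (-1432)²) - (251 + (3 - 170))² = (-1435 + 2050624) - (251 - 167)² = 2049189 - 1*84² = 2049189 - 1*7056 = 2049189 - 7056 = 2042133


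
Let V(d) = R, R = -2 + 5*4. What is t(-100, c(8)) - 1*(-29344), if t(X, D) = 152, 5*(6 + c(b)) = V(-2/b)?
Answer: 29496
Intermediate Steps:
R = 18 (R = -2 + 20 = 18)
V(d) = 18
c(b) = -12/5 (c(b) = -6 + (1/5)*18 = -6 + 18/5 = -12/5)
t(-100, c(8)) - 1*(-29344) = 152 - 1*(-29344) = 152 + 29344 = 29496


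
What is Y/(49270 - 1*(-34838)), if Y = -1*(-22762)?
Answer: 11381/42054 ≈ 0.27063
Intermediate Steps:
Y = 22762
Y/(49270 - 1*(-34838)) = 22762/(49270 - 1*(-34838)) = 22762/(49270 + 34838) = 22762/84108 = 22762*(1/84108) = 11381/42054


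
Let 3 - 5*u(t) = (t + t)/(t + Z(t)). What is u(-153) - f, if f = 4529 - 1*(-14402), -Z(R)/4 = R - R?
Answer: -94654/5 ≈ -18931.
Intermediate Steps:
Z(R) = 0 (Z(R) = -4*(R - R) = -4*0 = 0)
u(t) = 1/5 (u(t) = 3/5 - (t + t)/(5*(t + 0)) = 3/5 - 2*t/(5*t) = 3/5 - 1/5*2 = 3/5 - 2/5 = 1/5)
f = 18931 (f = 4529 + 14402 = 18931)
u(-153) - f = 1/5 - 1*18931 = 1/5 - 18931 = -94654/5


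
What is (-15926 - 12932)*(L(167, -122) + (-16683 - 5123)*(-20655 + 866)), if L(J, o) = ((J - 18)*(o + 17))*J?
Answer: -12377375667902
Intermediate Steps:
L(J, o) = J*(-18 + J)*(17 + o) (L(J, o) = ((-18 + J)*(17 + o))*J = J*(-18 + J)*(17 + o))
(-15926 - 12932)*(L(167, -122) + (-16683 - 5123)*(-20655 + 866)) = (-15926 - 12932)*(167*(-306 - 18*(-122) + 17*167 + 167*(-122)) + (-16683 - 5123)*(-20655 + 866)) = -28858*(167*(-306 + 2196 + 2839 - 20374) - 21806*(-19789)) = -28858*(167*(-15645) + 431518934) = -28858*(-2612715 + 431518934) = -28858*428906219 = -12377375667902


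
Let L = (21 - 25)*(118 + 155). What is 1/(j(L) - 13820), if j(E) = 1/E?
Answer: -1092/15091441 ≈ -7.2359e-5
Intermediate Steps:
L = -1092 (L = -4*273 = -1092)
1/(j(L) - 13820) = 1/(1/(-1092) - 13820) = 1/(-1/1092 - 13820) = 1/(-15091441/1092) = -1092/15091441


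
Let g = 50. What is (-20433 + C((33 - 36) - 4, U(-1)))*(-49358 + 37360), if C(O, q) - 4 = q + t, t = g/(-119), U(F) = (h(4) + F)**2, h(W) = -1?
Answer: 4166091250/17 ≈ 2.4506e+8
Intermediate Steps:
U(F) = (-1 + F)**2
t = -50/119 (t = 50/(-119) = 50*(-1/119) = -50/119 ≈ -0.42017)
C(O, q) = 426/119 + q (C(O, q) = 4 + (q - 50/119) = 4 + (-50/119 + q) = 426/119 + q)
(-20433 + C((33 - 36) - 4, U(-1)))*(-49358 + 37360) = (-20433 + (426/119 + (-1 - 1)**2))*(-49358 + 37360) = (-20433 + (426/119 + (-2)**2))*(-11998) = (-20433 + (426/119 + 4))*(-11998) = (-20433 + 902/119)*(-11998) = -2430625/119*(-11998) = 4166091250/17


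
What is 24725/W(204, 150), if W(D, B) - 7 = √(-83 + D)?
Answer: 24725/18 ≈ 1373.6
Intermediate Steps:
W(D, B) = 7 + √(-83 + D)
24725/W(204, 150) = 24725/(7 + √(-83 + 204)) = 24725/(7 + √121) = 24725/(7 + 11) = 24725/18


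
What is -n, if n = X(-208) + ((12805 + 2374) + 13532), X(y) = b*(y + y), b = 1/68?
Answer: -487983/17 ≈ -28705.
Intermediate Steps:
b = 1/68 ≈ 0.014706
X(y) = y/34 (X(y) = (y + y)/68 = (2*y)/68 = y/34)
n = 487983/17 (n = (1/34)*(-208) + ((12805 + 2374) + 13532) = -104/17 + (15179 + 13532) = -104/17 + 28711 = 487983/17 ≈ 28705.)
-n = -1*487983/17 = -487983/17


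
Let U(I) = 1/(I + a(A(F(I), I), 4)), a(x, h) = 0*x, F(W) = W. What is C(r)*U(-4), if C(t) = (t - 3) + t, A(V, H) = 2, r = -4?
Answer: 11/4 ≈ 2.7500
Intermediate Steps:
a(x, h) = 0
U(I) = 1/I (U(I) = 1/(I + 0) = 1/I)
C(t) = -3 + 2*t (C(t) = (-3 + t) + t = -3 + 2*t)
C(r)*U(-4) = (-3 + 2*(-4))/(-4) = (-3 - 8)*(-1/4) = -11*(-1/4) = 11/4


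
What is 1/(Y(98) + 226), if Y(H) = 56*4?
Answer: 1/450 ≈ 0.0022222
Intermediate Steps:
Y(H) = 224
1/(Y(98) + 226) = 1/(224 + 226) = 1/450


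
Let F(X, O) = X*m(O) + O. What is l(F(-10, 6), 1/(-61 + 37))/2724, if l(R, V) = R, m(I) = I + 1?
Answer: -16/681 ≈ -0.023495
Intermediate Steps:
m(I) = 1 + I
F(X, O) = O + X*(1 + O) (F(X, O) = X*(1 + O) + O = O + X*(1 + O))
l(F(-10, 6), 1/(-61 + 37))/2724 = (6 - 10*(1 + 6))/2724 = (6 - 10*7)*(1/2724) = (6 - 70)*(1/2724) = -64*1/2724 = -16/681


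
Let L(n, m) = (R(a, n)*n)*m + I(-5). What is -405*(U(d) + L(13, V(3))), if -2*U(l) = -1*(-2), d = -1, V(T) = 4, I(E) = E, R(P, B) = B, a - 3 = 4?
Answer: -271350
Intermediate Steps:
a = 7 (a = 3 + 4 = 7)
L(n, m) = -5 + m*n² (L(n, m) = (n*n)*m - 5 = n²*m - 5 = m*n² - 5 = -5 + m*n²)
U(l) = -1 (U(l) = -(-1)*(-2)/2 = -½*2 = -1)
-405*(U(d) + L(13, V(3))) = -405*(-1 + (-5 + 4*13²)) = -405*(-1 + (-5 + 4*169)) = -405*(-1 + (-5 + 676)) = -405*(-1 + 671) = -405*670 = -271350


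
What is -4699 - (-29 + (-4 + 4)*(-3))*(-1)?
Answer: -4728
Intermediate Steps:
-4699 - (-29 + (-4 + 4)*(-3))*(-1) = -4699 - (-29 + 0*(-3))*(-1) = -4699 - (-29 + 0)*(-1) = -4699 - (-29)*(-1) = -4699 - 1*29 = -4699 - 29 = -4728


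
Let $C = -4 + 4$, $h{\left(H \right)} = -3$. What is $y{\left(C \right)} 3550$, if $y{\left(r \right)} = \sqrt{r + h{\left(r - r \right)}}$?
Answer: $3550 i \sqrt{3} \approx 6148.8 i$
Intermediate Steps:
$C = 0$
$y{\left(r \right)} = \sqrt{-3 + r}$ ($y{\left(r \right)} = \sqrt{r - 3} = \sqrt{-3 + r}$)
$y{\left(C \right)} 3550 = \sqrt{-3 + 0} \cdot 3550 = \sqrt{-3} \cdot 3550 = i \sqrt{3} \cdot 3550 = 3550 i \sqrt{3}$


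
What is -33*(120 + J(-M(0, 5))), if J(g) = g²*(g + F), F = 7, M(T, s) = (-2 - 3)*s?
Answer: -663960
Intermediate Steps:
M(T, s) = -5*s
J(g) = g²*(7 + g) (J(g) = g²*(g + 7) = g²*(7 + g))
-33*(120 + J(-M(0, 5))) = -33*(120 + (-(-5)*5)²*(7 - (-5)*5)) = -33*(120 + (-1*(-25))²*(7 - 1*(-25))) = -33*(120 + 25²*(7 + 25)) = -33*(120 + 625*32) = -33*(120 + 20000) = -33*20120 = -663960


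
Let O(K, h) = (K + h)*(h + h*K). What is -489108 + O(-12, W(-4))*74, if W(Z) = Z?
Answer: -541204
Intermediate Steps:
O(K, h) = (K + h)*(h + K*h)
-489108 + O(-12, W(-4))*74 = -489108 - 4*(-12 - 4 + (-12)**2 - 12*(-4))*74 = -489108 - 4*(-12 - 4 + 144 + 48)*74 = -489108 - 4*176*74 = -489108 - 704*74 = -489108 - 52096 = -541204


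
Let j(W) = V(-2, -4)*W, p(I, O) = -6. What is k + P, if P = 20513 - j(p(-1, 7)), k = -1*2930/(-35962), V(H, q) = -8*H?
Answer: 370571894/17981 ≈ 20609.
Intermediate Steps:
j(W) = 16*W (j(W) = (-8*(-2))*W = 16*W)
k = 1465/17981 (k = -2930*(-1/35962) = 1465/17981 ≈ 0.081475)
P = 20609 (P = 20513 - 16*(-6) = 20513 - 1*(-96) = 20513 + 96 = 20609)
k + P = 1465/17981 + 20609 = 370571894/17981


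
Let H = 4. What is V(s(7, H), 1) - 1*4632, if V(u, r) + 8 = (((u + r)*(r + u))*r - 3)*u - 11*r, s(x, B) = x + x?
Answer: -1543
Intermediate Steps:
s(x, B) = 2*x
V(u, r) = -8 - 11*r + u*(-3 + r*(r + u)**2) (V(u, r) = -8 + ((((u + r)*(r + u))*r - 3)*u - 11*r) = -8 + ((((r + u)*(r + u))*r - 3)*u - 11*r) = -8 + (((r + u)**2*r - 3)*u - 11*r) = -8 + ((r*(r + u)**2 - 3)*u - 11*r) = -8 + ((-3 + r*(r + u)**2)*u - 11*r) = -8 + (u*(-3 + r*(r + u)**2) - 11*r) = -8 + (-11*r + u*(-3 + r*(r + u)**2)) = -8 - 11*r + u*(-3 + r*(r + u)**2))
V(s(7, H), 1) - 1*4632 = (-8 - 11*1 - 6*7 + 1*(2*7)*(1 + 2*7)**2) - 1*4632 = (-8 - 11 - 3*14 + 1*14*(1 + 14)**2) - 4632 = (-8 - 11 - 42 + 1*14*15**2) - 4632 = (-8 - 11 - 42 + 1*14*225) - 4632 = (-8 - 11 - 42 + 3150) - 4632 = 3089 - 4632 = -1543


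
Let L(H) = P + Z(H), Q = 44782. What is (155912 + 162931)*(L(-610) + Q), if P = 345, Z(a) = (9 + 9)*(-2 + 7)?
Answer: 14417123931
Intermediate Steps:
Z(a) = 90 (Z(a) = 18*5 = 90)
L(H) = 435 (L(H) = 345 + 90 = 435)
(155912 + 162931)*(L(-610) + Q) = (155912 + 162931)*(435 + 44782) = 318843*45217 = 14417123931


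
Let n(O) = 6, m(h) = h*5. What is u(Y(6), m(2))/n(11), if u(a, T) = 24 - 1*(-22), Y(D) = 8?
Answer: 23/3 ≈ 7.6667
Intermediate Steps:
m(h) = 5*h
u(a, T) = 46 (u(a, T) = 24 + 22 = 46)
u(Y(6), m(2))/n(11) = 46/6 = 46*(⅙) = 23/3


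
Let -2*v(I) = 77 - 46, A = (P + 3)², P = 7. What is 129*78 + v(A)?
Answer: 20093/2 ≈ 10047.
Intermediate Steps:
A = 100 (A = (7 + 3)² = 10² = 100)
v(I) = -31/2 (v(I) = -(77 - 46)/2 = -½*31 = -31/2)
129*78 + v(A) = 129*78 - 31/2 = 10062 - 31/2 = 20093/2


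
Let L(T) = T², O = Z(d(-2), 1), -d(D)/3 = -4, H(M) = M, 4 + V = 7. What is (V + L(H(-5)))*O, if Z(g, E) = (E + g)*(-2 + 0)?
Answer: -728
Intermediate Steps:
V = 3 (V = -4 + 7 = 3)
d(D) = 12 (d(D) = -3*(-4) = 12)
Z(g, E) = -2*E - 2*g (Z(g, E) = (E + g)*(-2) = -2*E - 2*g)
O = -26 (O = -2*1 - 2*12 = -2 - 24 = -26)
(V + L(H(-5)))*O = (3 + (-5)²)*(-26) = (3 + 25)*(-26) = 28*(-26) = -728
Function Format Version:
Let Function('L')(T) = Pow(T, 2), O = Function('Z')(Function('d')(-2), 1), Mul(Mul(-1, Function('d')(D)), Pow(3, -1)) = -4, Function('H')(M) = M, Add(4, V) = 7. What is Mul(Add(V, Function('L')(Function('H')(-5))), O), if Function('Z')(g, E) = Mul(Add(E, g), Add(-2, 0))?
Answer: -728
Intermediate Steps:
V = 3 (V = Add(-4, 7) = 3)
Function('d')(D) = 12 (Function('d')(D) = Mul(-3, -4) = 12)
Function('Z')(g, E) = Add(Mul(-2, E), Mul(-2, g)) (Function('Z')(g, E) = Mul(Add(E, g), -2) = Add(Mul(-2, E), Mul(-2, g)))
O = -26 (O = Add(Mul(-2, 1), Mul(-2, 12)) = Add(-2, -24) = -26)
Mul(Add(V, Function('L')(Function('H')(-5))), O) = Mul(Add(3, Pow(-5, 2)), -26) = Mul(Add(3, 25), -26) = Mul(28, -26) = -728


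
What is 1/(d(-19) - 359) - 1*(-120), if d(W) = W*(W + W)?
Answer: 43561/363 ≈ 120.00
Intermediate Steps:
d(W) = 2*W² (d(W) = W*(2*W) = 2*W²)
1/(d(-19) - 359) - 1*(-120) = 1/(2*(-19)² - 359) - 1*(-120) = 1/(2*361 - 359) + 120 = 1/(722 - 359) + 120 = 1/363 + 120 = 43561/363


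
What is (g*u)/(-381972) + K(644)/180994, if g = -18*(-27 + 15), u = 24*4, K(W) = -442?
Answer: -163413467/2880610007 ≈ -0.056729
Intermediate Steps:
u = 96
g = 216 (g = -18*(-12) = 216)
(g*u)/(-381972) + K(644)/180994 = (216*96)/(-381972) - 442/180994 = 20736*(-1/381972) - 442*1/180994 = -1728/31831 - 221/90497 = -163413467/2880610007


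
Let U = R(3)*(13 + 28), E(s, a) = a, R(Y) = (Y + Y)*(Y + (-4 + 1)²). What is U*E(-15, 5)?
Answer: 14760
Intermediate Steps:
R(Y) = 2*Y*(9 + Y) (R(Y) = (2*Y)*(Y + (-3)²) = (2*Y)*(Y + 9) = (2*Y)*(9 + Y) = 2*Y*(9 + Y))
U = 2952 (U = (2*3*(9 + 3))*(13 + 28) = (2*3*12)*41 = 72*41 = 2952)
U*E(-15, 5) = 2952*5 = 14760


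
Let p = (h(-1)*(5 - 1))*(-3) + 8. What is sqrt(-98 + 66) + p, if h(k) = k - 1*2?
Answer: 44 + 4*I*sqrt(2) ≈ 44.0 + 5.6569*I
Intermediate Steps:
h(k) = -2 + k (h(k) = k - 2 = -2 + k)
p = 44 (p = ((-2 - 1)*(5 - 1))*(-3) + 8 = -3*4*(-3) + 8 = -12*(-3) + 8 = 36 + 8 = 44)
sqrt(-98 + 66) + p = sqrt(-98 + 66) + 44 = sqrt(-32) + 44 = 4*I*sqrt(2) + 44 = 44 + 4*I*sqrt(2)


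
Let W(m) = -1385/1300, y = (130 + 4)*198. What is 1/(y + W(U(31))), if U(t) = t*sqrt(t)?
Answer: 260/6898043 ≈ 3.7692e-5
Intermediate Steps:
y = 26532 (y = 134*198 = 26532)
U(t) = t**(3/2)
W(m) = -277/260 (W(m) = -1385*1/1300 = -277/260)
1/(y + W(U(31))) = 1/(26532 - 277/260) = 1/(6898043/260) = 260/6898043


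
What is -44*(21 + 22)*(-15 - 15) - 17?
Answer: 56743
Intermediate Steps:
-44*(21 + 22)*(-15 - 15) - 17 = -1892*(-30) - 17 = -44*(-1290) - 17 = 56760 - 17 = 56743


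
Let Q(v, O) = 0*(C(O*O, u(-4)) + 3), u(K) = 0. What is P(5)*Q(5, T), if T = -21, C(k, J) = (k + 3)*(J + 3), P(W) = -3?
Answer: 0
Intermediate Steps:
C(k, J) = (3 + J)*(3 + k) (C(k, J) = (3 + k)*(3 + J) = (3 + J)*(3 + k))
Q(v, O) = 0 (Q(v, O) = 0*((9 + 3*0 + 3*(O*O) + 0*(O*O)) + 3) = 0*((9 + 0 + 3*O**2 + 0*O**2) + 3) = 0*((9 + 0 + 3*O**2 + 0) + 3) = 0*((9 + 3*O**2) + 3) = 0*(12 + 3*O**2) = 0)
P(5)*Q(5, T) = -3*0 = 0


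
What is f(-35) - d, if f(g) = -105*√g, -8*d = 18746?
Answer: 9373/4 - 105*I*√35 ≈ 2343.3 - 621.19*I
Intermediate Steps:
d = -9373/4 (d = -⅛*18746 = -9373/4 ≈ -2343.3)
f(-35) - d = -105*I*√35 - 1*(-9373/4) = -105*I*√35 + 9373/4 = 9373/4 - 105*I*√35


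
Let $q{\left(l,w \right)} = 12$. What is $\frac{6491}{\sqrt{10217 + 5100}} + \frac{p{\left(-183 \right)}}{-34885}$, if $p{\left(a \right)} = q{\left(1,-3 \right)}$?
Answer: $- \frac{12}{34885} + \frac{6491 \sqrt{53}}{901} \approx 52.447$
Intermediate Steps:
$p{\left(a \right)} = 12$
$\frac{6491}{\sqrt{10217 + 5100}} + \frac{p{\left(-183 \right)}}{-34885} = \frac{6491}{\sqrt{10217 + 5100}} + \frac{12}{-34885} = \frac{6491}{\sqrt{15317}} + 12 \left(- \frac{1}{34885}\right) = \frac{6491}{17 \sqrt{53}} - \frac{12}{34885} = 6491 \frac{\sqrt{53}}{901} - \frac{12}{34885} = \frac{6491 \sqrt{53}}{901} - \frac{12}{34885} = - \frac{12}{34885} + \frac{6491 \sqrt{53}}{901}$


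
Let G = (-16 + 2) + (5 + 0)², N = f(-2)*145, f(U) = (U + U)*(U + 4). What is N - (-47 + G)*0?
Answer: -1160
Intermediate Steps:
f(U) = 2*U*(4 + U) (f(U) = (2*U)*(4 + U) = 2*U*(4 + U))
N = -1160 (N = (2*(-2)*(4 - 2))*145 = (2*(-2)*2)*145 = -8*145 = -1160)
G = 11 (G = -14 + 5² = -14 + 25 = 11)
N - (-47 + G)*0 = -1160 - (-47 + 11)*0 = -1160 - (-36)*0 = -1160 - 1*0 = -1160 + 0 = -1160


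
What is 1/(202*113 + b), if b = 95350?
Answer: 1/118176 ≈ 8.4620e-6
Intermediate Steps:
1/(202*113 + b) = 1/(202*113 + 95350) = 1/(22826 + 95350) = 1/118176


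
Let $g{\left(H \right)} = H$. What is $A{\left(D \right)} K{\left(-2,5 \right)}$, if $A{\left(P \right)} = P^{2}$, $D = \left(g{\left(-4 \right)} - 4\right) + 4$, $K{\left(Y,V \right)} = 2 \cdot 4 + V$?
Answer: $208$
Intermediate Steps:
$K{\left(Y,V \right)} = 8 + V$
$D = -4$ ($D = \left(-4 - 4\right) + 4 = -8 + 4 = -4$)
$A{\left(D \right)} K{\left(-2,5 \right)} = \left(-4\right)^{2} \left(8 + 5\right) = 16 \cdot 13 = 208$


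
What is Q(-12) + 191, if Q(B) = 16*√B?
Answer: 191 + 32*I*√3 ≈ 191.0 + 55.426*I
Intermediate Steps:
Q(-12) + 191 = 16*√(-12) + 191 = 16*(2*I*√3) + 191 = 32*I*√3 + 191 = 191 + 32*I*√3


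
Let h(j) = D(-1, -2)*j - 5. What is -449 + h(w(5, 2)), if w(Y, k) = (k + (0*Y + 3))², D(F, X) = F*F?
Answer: -429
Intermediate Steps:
D(F, X) = F²
w(Y, k) = (3 + k)² (w(Y, k) = (k + (0 + 3))² = (k + 3)² = (3 + k)²)
h(j) = -5 + j (h(j) = (-1)²*j - 5 = 1*j - 5 = j - 5 = -5 + j)
-449 + h(w(5, 2)) = -449 + (-5 + (3 + 2)²) = -449 + (-5 + 5²) = -449 + (-5 + 25) = -449 + 20 = -429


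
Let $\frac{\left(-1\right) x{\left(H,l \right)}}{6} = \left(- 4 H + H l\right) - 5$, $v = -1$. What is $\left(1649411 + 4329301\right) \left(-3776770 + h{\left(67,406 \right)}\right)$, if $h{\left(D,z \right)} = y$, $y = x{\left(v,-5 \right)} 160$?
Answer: $-22603178374320$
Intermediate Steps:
$x{\left(H,l \right)} = 30 + 24 H - 6 H l$ ($x{\left(H,l \right)} = - 6 \left(\left(- 4 H + H l\right) - 5\right) = - 6 \left(-5 - 4 H + H l\right) = 30 + 24 H - 6 H l$)
$y = -3840$ ($y = \left(30 + 24 \left(-1\right) - \left(-6\right) \left(-5\right)\right) 160 = \left(30 - 24 - 30\right) 160 = \left(-24\right) 160 = -3840$)
$h{\left(D,z \right)} = -3840$
$\left(1649411 + 4329301\right) \left(-3776770 + h{\left(67,406 \right)}\right) = \left(1649411 + 4329301\right) \left(-3776770 - 3840\right) = 5978712 \left(-3780610\right) = -22603178374320$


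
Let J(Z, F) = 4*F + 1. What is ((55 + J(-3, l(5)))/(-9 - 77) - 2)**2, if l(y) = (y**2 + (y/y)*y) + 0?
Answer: 30276/1849 ≈ 16.374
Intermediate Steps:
l(y) = y + y**2 (l(y) = (y**2 + 1*y) + 0 = (y**2 + y) + 0 = (y + y**2) + 0 = y + y**2)
J(Z, F) = 1 + 4*F
((55 + J(-3, l(5)))/(-9 - 77) - 2)**2 = ((55 + (1 + 4*(5*(1 + 5))))/(-9 - 77) - 2)**2 = ((55 + (1 + 4*(5*6)))/(-86) - 2)**2 = ((55 + (1 + 4*30))*(-1/86) - 2)**2 = ((55 + (1 + 120))*(-1/86) - 2)**2 = ((55 + 121)*(-1/86) - 2)**2 = (176*(-1/86) - 2)**2 = (-88/43 - 2)**2 = (-174/43)**2 = 30276/1849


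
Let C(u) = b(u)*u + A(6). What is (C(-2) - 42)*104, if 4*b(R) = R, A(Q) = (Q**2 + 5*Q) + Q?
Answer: 3224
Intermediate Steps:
A(Q) = Q**2 + 6*Q
b(R) = R/4
C(u) = 72 + u**2/4 (C(u) = (u/4)*u + 6*(6 + 6) = u**2/4 + 6*12 = u**2/4 + 72 = 72 + u**2/4)
(C(-2) - 42)*104 = ((72 + (1/4)*(-2)**2) - 42)*104 = ((72 + (1/4)*4) - 42)*104 = ((72 + 1) - 42)*104 = (73 - 42)*104 = 31*104 = 3224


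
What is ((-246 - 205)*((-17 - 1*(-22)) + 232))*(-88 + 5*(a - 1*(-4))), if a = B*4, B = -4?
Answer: 15819276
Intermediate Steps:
a = -16 (a = -4*4 = -16)
((-246 - 205)*((-17 - 1*(-22)) + 232))*(-88 + 5*(a - 1*(-4))) = ((-246 - 205)*((-17 - 1*(-22)) + 232))*(-88 + 5*(-16 - 1*(-4))) = (-451*((-17 + 22) + 232))*(-88 + 5*(-16 + 4)) = (-451*(5 + 232))*(-88 + 5*(-12)) = (-451*237)*(-88 - 60) = -106887*(-148) = 15819276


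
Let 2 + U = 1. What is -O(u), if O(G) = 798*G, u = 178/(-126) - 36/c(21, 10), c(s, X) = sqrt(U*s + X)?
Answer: 3382/3 - 28728*I*sqrt(11)/11 ≈ 1127.3 - 8661.8*I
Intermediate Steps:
U = -1 (U = -2 + 1 = -1)
c(s, X) = sqrt(X - s) (c(s, X) = sqrt(-s + X) = sqrt(X - s))
u = -89/63 + 36*I*sqrt(11)/11 (u = 178/(-126) - 36/sqrt(10 - 1*21) = 178*(-1/126) - 36/sqrt(10 - 21) = -89/63 - 36*(-I*sqrt(11)/11) = -89/63 - (-36)*I*sqrt(11)/11 = -89/63 + 36*I*sqrt(11)/11 ≈ -1.4127 + 10.854*I)
-O(u) = -798*(-89/63 + 36*I*sqrt(11)/11) = -(-3382/3 + 28728*I*sqrt(11)/11) = 3382/3 - 28728*I*sqrt(11)/11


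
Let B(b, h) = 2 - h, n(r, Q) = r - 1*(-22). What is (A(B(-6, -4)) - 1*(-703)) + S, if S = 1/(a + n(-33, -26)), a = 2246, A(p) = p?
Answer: 1584616/2235 ≈ 709.00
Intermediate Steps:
n(r, Q) = 22 + r (n(r, Q) = r + 22 = 22 + r)
S = 1/2235 (S = 1/(2246 + (22 - 33)) = 1/(2246 - 11) = 1/2235 ≈ 0.00044743)
(A(B(-6, -4)) - 1*(-703)) + S = ((2 - 1*(-4)) - 1*(-703)) + 1/2235 = ((2 + 4) + 703) + 1/2235 = (6 + 703) + 1/2235 = 709 + 1/2235 = 1584616/2235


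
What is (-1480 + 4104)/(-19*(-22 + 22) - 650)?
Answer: -1312/325 ≈ -4.0369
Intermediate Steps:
(-1480 + 4104)/(-19*(-22 + 22) - 650) = 2624/(-19*0 - 650) = 2624/(0 - 650) = 2624/(-650) = 2624*(-1/650) = -1312/325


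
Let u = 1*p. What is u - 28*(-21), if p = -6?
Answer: 582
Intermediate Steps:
u = -6 (u = 1*(-6) = -6)
u - 28*(-21) = -6 - 28*(-21) = -6 + 588 = 582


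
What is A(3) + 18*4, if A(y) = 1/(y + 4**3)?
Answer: 4825/67 ≈ 72.015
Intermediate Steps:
A(y) = 1/(64 + y) (A(y) = 1/(y + 64) = 1/(64 + y))
A(3) + 18*4 = 1/(64 + 3) + 18*4 = 1/67 + 72 = 4825/67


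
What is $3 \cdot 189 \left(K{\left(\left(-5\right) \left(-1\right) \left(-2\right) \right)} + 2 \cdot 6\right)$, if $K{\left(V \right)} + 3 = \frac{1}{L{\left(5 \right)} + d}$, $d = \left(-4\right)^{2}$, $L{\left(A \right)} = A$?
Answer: $5130$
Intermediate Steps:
$d = 16$
$K{\left(V \right)} = - \frac{62}{21}$ ($K{\left(V \right)} = -3 + \frac{1}{5 + 16} = -3 + \frac{1}{21} = - \frac{62}{21}$)
$3 \cdot 189 \left(K{\left(\left(-5\right) \left(-1\right) \left(-2\right) \right)} + 2 \cdot 6\right) = 3 \cdot 189 \left(- \frac{62}{21} + 2 \cdot 6\right) = 3 \cdot 189 \left(- \frac{62}{21} + 12\right) = 3 \cdot 189 \cdot \frac{190}{21} = 3 \cdot 1710 = 5130$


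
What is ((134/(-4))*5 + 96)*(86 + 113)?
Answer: -28457/2 ≈ -14229.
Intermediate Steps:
((134/(-4))*5 + 96)*(86 + 113) = ((134*(-¼))*5 + 96)*199 = (-67/2*5 + 96)*199 = (-335/2 + 96)*199 = -143/2*199 = -28457/2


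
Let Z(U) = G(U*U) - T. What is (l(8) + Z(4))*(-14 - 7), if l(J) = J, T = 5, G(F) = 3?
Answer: -126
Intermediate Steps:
Z(U) = -2 (Z(U) = 3 - 1*5 = 3 - 5 = -2)
(l(8) + Z(4))*(-14 - 7) = (8 - 2)*(-14 - 7) = 6*(-21) = -126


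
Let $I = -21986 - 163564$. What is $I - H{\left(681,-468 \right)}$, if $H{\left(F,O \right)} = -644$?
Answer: $-184906$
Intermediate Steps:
$I = -185550$
$I - H{\left(681,-468 \right)} = -185550 - -644 = -185550 + 644 = -184906$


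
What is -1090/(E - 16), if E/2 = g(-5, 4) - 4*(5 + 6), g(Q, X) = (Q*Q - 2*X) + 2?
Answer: 545/33 ≈ 16.515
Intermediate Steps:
g(Q, X) = 2 + Q² - 2*X (g(Q, X) = (Q² - 2*X) + 2 = 2 + Q² - 2*X)
E = -50 (E = 2*((2 + (-5)² - 2*4) - 4*(5 + 6)) = 2*((2 + 25 - 8) - 4*11) = 2*(19 - 44) = 2*(-25) = -50)
-1090/(E - 16) = -1090/(-50 - 16) = -1090/(-66) = -1090*(-1/66) = 545/33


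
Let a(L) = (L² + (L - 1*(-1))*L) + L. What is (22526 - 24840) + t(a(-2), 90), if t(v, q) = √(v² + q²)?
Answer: -2314 + 2*√2029 ≈ -2223.9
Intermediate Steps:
a(L) = L + L² + L*(1 + L) (a(L) = (L² + (L + 1)*L) + L = (L² + (1 + L)*L) + L = (L² + L*(1 + L)) + L = L + L² + L*(1 + L))
t(v, q) = √(q² + v²)
(22526 - 24840) + t(a(-2), 90) = (22526 - 24840) + √(90² + (2*(-2)*(1 - 2))²) = -2314 + √(8100 + (2*(-2)*(-1))²) = -2314 + √(8100 + 4²) = -2314 + √(8100 + 16) = -2314 + √8116 = -2314 + 2*√2029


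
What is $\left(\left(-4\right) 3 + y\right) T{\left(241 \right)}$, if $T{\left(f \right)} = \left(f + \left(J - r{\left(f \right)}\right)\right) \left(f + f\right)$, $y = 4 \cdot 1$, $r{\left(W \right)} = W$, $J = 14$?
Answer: $-53984$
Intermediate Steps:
$y = 4$
$T{\left(f \right)} = 28 f$ ($T{\left(f \right)} = \left(f - \left(-14 + f\right)\right) \left(f + f\right) = 14 \cdot 2 f = 28 f$)
$\left(\left(-4\right) 3 + y\right) T{\left(241 \right)} = \left(\left(-4\right) 3 + 4\right) 28 \cdot 241 = \left(-12 + 4\right) 6748 = \left(-8\right) 6748 = -53984$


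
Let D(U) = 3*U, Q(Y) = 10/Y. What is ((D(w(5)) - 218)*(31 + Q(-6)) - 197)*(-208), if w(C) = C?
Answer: 3838640/3 ≈ 1.2795e+6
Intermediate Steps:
((D(w(5)) - 218)*(31 + Q(-6)) - 197)*(-208) = ((3*5 - 218)*(31 + 10/(-6)) - 197)*(-208) = ((15 - 218)*(31 + 10*(-1/6)) - 197)*(-208) = (-203*(31 - 5/3) - 197)*(-208) = (-203*88/3 - 197)*(-208) = (-17864/3 - 197)*(-208) = -18455/3*(-208) = 3838640/3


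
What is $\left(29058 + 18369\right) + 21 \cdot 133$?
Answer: $50220$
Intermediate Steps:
$\left(29058 + 18369\right) + 21 \cdot 133 = 47427 + 2793 = 50220$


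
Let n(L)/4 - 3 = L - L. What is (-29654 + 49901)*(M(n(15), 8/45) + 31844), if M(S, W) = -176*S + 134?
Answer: 604696902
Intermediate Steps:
n(L) = 12 (n(L) = 12 + 4*(L - L) = 12 + 4*0 = 12 + 0 = 12)
M(S, W) = 134 - 176*S
(-29654 + 49901)*(M(n(15), 8/45) + 31844) = (-29654 + 49901)*((134 - 176*12) + 31844) = 20247*((134 - 2112) + 31844) = 20247*(-1978 + 31844) = 20247*29866 = 604696902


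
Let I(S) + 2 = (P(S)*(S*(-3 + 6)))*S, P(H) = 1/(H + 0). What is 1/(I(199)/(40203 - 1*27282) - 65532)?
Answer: -12921/846738377 ≈ -1.5260e-5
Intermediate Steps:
P(H) = 1/H
I(S) = -2 + 3*S (I(S) = -2 + ((S*(-3 + 6))/S)*S = -2 + ((S*3)/S)*S = -2 + ((3*S)/S)*S = -2 + 3*S)
1/(I(199)/(40203 - 1*27282) - 65532) = 1/((-2 + 3*199)/(40203 - 1*27282) - 65532) = 1/((-2 + 597)/(40203 - 27282) - 65532) = 1/(595/12921 - 65532) = 1/(-846738377/12921) = -12921/846738377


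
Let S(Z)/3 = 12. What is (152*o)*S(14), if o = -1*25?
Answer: -136800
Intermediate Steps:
S(Z) = 36 (S(Z) = 3*12 = 36)
o = -25
(152*o)*S(14) = (152*(-25))*36 = -3800*36 = -136800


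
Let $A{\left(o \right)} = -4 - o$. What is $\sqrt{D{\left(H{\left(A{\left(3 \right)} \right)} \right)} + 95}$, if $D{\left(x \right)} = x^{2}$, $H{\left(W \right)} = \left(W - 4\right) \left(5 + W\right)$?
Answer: $\sqrt{579} \approx 24.062$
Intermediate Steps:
$H{\left(W \right)} = \left(-4 + W\right) \left(5 + W\right)$
$\sqrt{D{\left(H{\left(A{\left(3 \right)} \right)} \right)} + 95} = \sqrt{\left(-20 - 7 + \left(-4 - 3\right)^{2}\right)^{2} + 95} = \sqrt{\left(-20 - 7 + \left(-7\right)^{2}\right)^{2} + 95} = \sqrt{\left(-20 - 7 + 49\right)^{2} + 95} = \sqrt{22^{2} + 95} = \sqrt{484 + 95} = \sqrt{579}$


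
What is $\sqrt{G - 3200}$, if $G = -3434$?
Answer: $i \sqrt{6634} \approx 81.449 i$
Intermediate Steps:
$\sqrt{G - 3200} = \sqrt{-3434 - 3200} = \sqrt{-6634} = i \sqrt{6634}$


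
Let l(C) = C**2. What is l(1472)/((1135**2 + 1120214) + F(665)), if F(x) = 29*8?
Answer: 2166784/2408671 ≈ 0.89958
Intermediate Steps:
F(x) = 232
l(1472)/((1135**2 + 1120214) + F(665)) = 1472**2/((1135**2 + 1120214) + 232) = 2166784/((1288225 + 1120214) + 232) = 2166784/(2408439 + 232) = 2166784/2408671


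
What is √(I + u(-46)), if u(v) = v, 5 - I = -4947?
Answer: √4906 ≈ 70.043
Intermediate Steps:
I = 4952 (I = 5 - 1*(-4947) = 5 + 4947 = 4952)
√(I + u(-46)) = √(4952 - 46) = √4906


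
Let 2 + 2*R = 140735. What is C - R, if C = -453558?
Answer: -1047849/2 ≈ -5.2392e+5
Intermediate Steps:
R = 140733/2 (R = -1 + (1/2)*140735 = -1 + 140735/2 = 140733/2 ≈ 70367.)
C - R = -453558 - 1*140733/2 = -453558 - 140733/2 = -1047849/2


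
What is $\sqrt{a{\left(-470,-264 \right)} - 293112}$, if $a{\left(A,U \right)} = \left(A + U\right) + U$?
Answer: $i \sqrt{294110} \approx 542.32 i$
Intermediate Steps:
$a{\left(A,U \right)} = A + 2 U$
$\sqrt{a{\left(-470,-264 \right)} - 293112} = \sqrt{\left(-470 + 2 \left(-264\right)\right) - 293112} = \sqrt{\left(-470 - 528\right) - 293112} = \sqrt{-998 - 293112} = \sqrt{-294110} = i \sqrt{294110}$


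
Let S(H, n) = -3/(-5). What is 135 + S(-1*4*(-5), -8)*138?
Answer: 1089/5 ≈ 217.80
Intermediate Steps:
S(H, n) = ⅗ (S(H, n) = -3*(-⅕) = ⅗)
135 + S(-1*4*(-5), -8)*138 = 135 + (⅗)*138 = 135 + 414/5 = 1089/5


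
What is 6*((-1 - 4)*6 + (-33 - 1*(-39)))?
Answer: -144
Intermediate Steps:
6*((-1 - 4)*6 + (-33 - 1*(-39))) = 6*(-5*6 + (-33 + 39)) = 6*(-30 + 6) = 6*(-24) = -144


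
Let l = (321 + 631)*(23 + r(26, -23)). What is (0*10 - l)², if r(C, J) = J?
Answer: 0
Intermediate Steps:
l = 0 (l = (321 + 631)*(23 - 23) = 952*0 = 0)
(0*10 - l)² = (0*10 - 1*0)² = (0 + 0)² = 0² = 0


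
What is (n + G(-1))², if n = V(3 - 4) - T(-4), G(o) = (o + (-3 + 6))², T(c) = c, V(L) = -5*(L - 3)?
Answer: 784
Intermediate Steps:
V(L) = 15 - 5*L (V(L) = -5*(-3 + L) = 15 - 5*L)
G(o) = (3 + o)² (G(o) = (o + 3)² = (3 + o)²)
n = 24 (n = (15 - 5*(3 - 4)) - 1*(-4) = (15 - 5*(-1)) + 4 = (15 + 5) + 4 = 20 + 4 = 24)
(n + G(-1))² = (24 + (3 - 1)²)² = (24 + 2²)² = (24 + 4)² = 28² = 784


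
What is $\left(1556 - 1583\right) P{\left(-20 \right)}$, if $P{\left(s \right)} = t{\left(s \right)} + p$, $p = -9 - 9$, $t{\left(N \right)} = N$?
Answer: $1026$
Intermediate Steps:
$p = -18$
$P{\left(s \right)} = -18 + s$ ($P{\left(s \right)} = s - 18 = -18 + s$)
$\left(1556 - 1583\right) P{\left(-20 \right)} = \left(1556 - 1583\right) \left(-18 - 20\right) = \left(-27\right) \left(-38\right) = 1026$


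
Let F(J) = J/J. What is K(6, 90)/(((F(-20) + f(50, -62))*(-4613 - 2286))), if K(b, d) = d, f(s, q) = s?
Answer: -30/117283 ≈ -0.00025579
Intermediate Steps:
F(J) = 1
K(6, 90)/(((F(-20) + f(50, -62))*(-4613 - 2286))) = 90/(((1 + 50)*(-4613 - 2286))) = 90/((51*(-6899))) = 90/(-351849) = 90*(-1/351849) = -30/117283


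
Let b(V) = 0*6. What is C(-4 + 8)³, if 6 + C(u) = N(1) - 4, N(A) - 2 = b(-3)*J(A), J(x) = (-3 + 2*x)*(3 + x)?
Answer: -512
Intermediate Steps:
b(V) = 0
N(A) = 2 (N(A) = 2 + 0*(-9 + 2*A² + 3*A) = 2 + 0 = 2)
C(u) = -8 (C(u) = -6 + (2 - 4) = -6 - 2 = -8)
C(-4 + 8)³ = (-8)³ = -512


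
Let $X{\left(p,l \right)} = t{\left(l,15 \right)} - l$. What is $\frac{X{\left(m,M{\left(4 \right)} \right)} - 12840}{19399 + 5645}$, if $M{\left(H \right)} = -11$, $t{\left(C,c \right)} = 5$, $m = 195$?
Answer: $- \frac{3206}{6261} \approx -0.51206$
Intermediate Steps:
$X{\left(p,l \right)} = 5 - l$
$\frac{X{\left(m,M{\left(4 \right)} \right)} - 12840}{19399 + 5645} = \frac{\left(5 - -11\right) - 12840}{19399 + 5645} = \frac{\left(5 + 11\right) - 12840}{25044} = \left(16 - 12840\right) \frac{1}{25044} = \left(-12824\right) \frac{1}{25044} = - \frac{3206}{6261}$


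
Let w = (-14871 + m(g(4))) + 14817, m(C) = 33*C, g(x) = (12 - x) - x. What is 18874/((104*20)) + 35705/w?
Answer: 1456511/3120 ≈ 466.83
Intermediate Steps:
g(x) = 12 - 2*x
w = 78 (w = (-14871 + 33*(12 - 2*4)) + 14817 = (-14871 + 33*(12 - 8)) + 14817 = (-14871 + 33*4) + 14817 = (-14871 + 132) + 14817 = -14739 + 14817 = 78)
18874/((104*20)) + 35705/w = 18874/((104*20)) + 35705/78 = 18874/2080 + 35705*(1/78) = 18874*(1/2080) + 35705/78 = 9437/1040 + 35705/78 = 1456511/3120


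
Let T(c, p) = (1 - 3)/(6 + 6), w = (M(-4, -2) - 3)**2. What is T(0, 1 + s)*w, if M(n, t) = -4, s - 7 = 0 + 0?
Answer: -49/6 ≈ -8.1667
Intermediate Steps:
s = 7 (s = 7 + (0 + 0) = 7 + 0 = 7)
w = 49 (w = (-4 - 3)**2 = (-7)**2 = 49)
T(c, p) = -1/6 (T(c, p) = -2/12 = -2*1/12 = -1/6)
T(0, 1 + s)*w = -1/6*49 = -49/6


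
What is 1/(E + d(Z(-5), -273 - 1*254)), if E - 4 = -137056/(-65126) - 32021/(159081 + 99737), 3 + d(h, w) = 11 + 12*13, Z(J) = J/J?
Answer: 8427890534/1432579189793 ≈ 0.0058830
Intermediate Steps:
Z(J) = 1
d(h, w) = 164 (d(h, w) = -3 + (11 + 12*13) = -3 + (11 + 156) = -3 + 167 = 164)
E = 50405142217/8427890534 (E = 4 + (-137056/(-65126) - 32021/(159081 + 99737)) = 4 + (-137056*(-1/65126) - 32021/258818) = 4 + (68528/32563 - 32021*1/258818) = 4 + (68528/32563 - 32021/258818) = 4 + 16693580081/8427890534 = 50405142217/8427890534 ≈ 5.9808)
1/(E + d(Z(-5), -273 - 1*254)) = 1/(50405142217/8427890534 + 164) = 1/(1432579189793/8427890534) = 8427890534/1432579189793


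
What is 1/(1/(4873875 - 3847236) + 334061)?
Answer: 1026639/342960050980 ≈ 2.9935e-6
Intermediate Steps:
1/(1/(4873875 - 3847236) + 334061) = 1/(1/1026639 + 334061) = 1/(342960050980/1026639) = 1026639/342960050980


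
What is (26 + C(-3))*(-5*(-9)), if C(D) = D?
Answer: 1035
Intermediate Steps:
(26 + C(-3))*(-5*(-9)) = (26 - 3)*(-5*(-9)) = 23*45 = 1035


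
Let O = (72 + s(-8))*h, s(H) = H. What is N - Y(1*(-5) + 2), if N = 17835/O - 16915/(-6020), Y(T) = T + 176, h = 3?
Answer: -1489099/19264 ≈ -77.300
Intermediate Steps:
Y(T) = 176 + T
O = 192 (O = (72 - 8)*3 = 64*3 = 192)
N = 1843573/19264 (N = 17835/192 - 16915/(-6020) = 17835*(1/192) - 16915*(-1/6020) = 5945/64 + 3383/1204 = 1843573/19264 ≈ 95.700)
N - Y(1*(-5) + 2) = 1843573/19264 - (176 + (1*(-5) + 2)) = 1843573/19264 - (176 + (-5 + 2)) = 1843573/19264 - (176 - 3) = 1843573/19264 - 1*173 = 1843573/19264 - 173 = -1489099/19264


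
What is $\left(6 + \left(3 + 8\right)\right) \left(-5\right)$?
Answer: $-85$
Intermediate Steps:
$\left(6 + \left(3 + 8\right)\right) \left(-5\right) = \left(6 + 11\right) \left(-5\right) = 17 \left(-5\right) = -85$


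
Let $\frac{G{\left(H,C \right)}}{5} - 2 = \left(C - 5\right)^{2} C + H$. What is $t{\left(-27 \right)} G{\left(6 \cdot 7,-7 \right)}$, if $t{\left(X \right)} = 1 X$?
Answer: $130140$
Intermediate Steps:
$G{\left(H,C \right)} = 10 + 5 H + 5 C \left(-5 + C\right)^{2}$ ($G{\left(H,C \right)} = 10 + 5 \left(\left(C - 5\right)^{2} C + H\right) = 10 + 5 \left(\left(-5 + C\right)^{2} C + H\right) = 10 + 5 \left(C \left(-5 + C\right)^{2} + H\right) = 10 + 5 \left(H + C \left(-5 + C\right)^{2}\right) = 10 + \left(5 H + 5 C \left(-5 + C\right)^{2}\right) = 10 + 5 H + 5 C \left(-5 + C\right)^{2}$)
$t{\left(X \right)} = X$
$t{\left(-27 \right)} G{\left(6 \cdot 7,-7 \right)} = - 27 \left(10 + 5 \cdot 6 \cdot 7 + 5 \left(-7\right) \left(-5 - 7\right)^{2}\right) = - 27 \left(10 + 5 \cdot 42 + 5 \left(-7\right) \left(-12\right)^{2}\right) = - 27 \left(10 + 210 + 5 \left(-7\right) 144\right) = - 27 \left(10 + 210 - 5040\right) = \left(-27\right) \left(-4820\right) = 130140$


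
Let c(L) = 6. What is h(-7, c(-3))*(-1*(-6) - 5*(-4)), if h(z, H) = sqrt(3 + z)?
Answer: 52*I ≈ 52.0*I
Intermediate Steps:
h(-7, c(-3))*(-1*(-6) - 5*(-4)) = sqrt(3 - 7)*(-1*(-6) - 5*(-4)) = sqrt(-4)*(6 + 20) = (2*I)*26 = 52*I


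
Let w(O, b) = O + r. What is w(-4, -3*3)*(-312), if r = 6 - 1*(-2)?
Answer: -1248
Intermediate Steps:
r = 8 (r = 6 + 2 = 8)
w(O, b) = 8 + O (w(O, b) = O + 8 = 8 + O)
w(-4, -3*3)*(-312) = (8 - 4)*(-312) = 4*(-312) = -1248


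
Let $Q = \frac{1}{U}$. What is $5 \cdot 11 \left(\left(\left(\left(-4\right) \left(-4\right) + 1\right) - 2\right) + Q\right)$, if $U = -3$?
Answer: $\frac{2420}{3} \approx 806.67$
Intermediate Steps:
$Q = - \frac{1}{3}$ ($Q = \frac{1}{-3} = - \frac{1}{3} \approx -0.33333$)
$5 \cdot 11 \left(\left(\left(\left(-4\right) \left(-4\right) + 1\right) - 2\right) + Q\right) = 5 \cdot 11 \left(\left(\left(\left(-4\right) \left(-4\right) + 1\right) - 2\right) - \frac{1}{3}\right) = 55 \left(\left(\left(16 + 1\right) - 2\right) - \frac{1}{3}\right) = 55 \left(\left(17 - 2\right) - \frac{1}{3}\right) = 55 \left(15 - \frac{1}{3}\right) = 55 \cdot \frac{44}{3} = \frac{2420}{3}$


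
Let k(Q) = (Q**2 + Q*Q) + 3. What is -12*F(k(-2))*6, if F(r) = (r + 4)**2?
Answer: -16200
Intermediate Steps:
k(Q) = 3 + 2*Q**2 (k(Q) = (Q**2 + Q**2) + 3 = 2*Q**2 + 3 = 3 + 2*Q**2)
F(r) = (4 + r)**2
-12*F(k(-2))*6 = -12*(4 + (3 + 2*(-2)**2))**2*6 = -12*(4 + (3 + 2*4))**2*6 = -12*(4 + (3 + 8))**2*6 = -12*(4 + 11)**2*6 = -12*15**2*6 = -12*225*6 = -2700*6 = -16200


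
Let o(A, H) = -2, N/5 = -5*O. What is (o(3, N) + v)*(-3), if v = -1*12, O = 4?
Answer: 42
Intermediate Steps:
N = -100 (N = 5*(-5*4) = 5*(-20) = -100)
v = -12
(o(3, N) + v)*(-3) = (-2 - 12)*(-3) = -14*(-3) = 42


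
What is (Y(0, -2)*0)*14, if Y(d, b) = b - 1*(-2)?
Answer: 0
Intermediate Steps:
Y(d, b) = 2 + b (Y(d, b) = b + 2 = 2 + b)
(Y(0, -2)*0)*14 = ((2 - 2)*0)*14 = (0*0)*14 = 0*14 = 0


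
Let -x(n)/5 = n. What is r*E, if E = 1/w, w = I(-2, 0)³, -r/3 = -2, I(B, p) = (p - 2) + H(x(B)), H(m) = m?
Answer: 3/256 ≈ 0.011719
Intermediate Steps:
x(n) = -5*n
I(B, p) = -2 + p - 5*B (I(B, p) = (p - 2) - 5*B = (-2 + p) - 5*B = -2 + p - 5*B)
r = 6 (r = -3*(-2) = 6)
w = 512 (w = (-2 + 0 - 5*(-2))³ = (-2 + 0 + 10)³ = 8³ = 512)
E = 1/512 ≈ 0.0019531
r*E = 6*(1/512) = 3/256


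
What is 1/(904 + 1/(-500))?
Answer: 500/451999 ≈ 0.0011062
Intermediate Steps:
1/(904 + 1/(-500)) = 1/(904 - 1/500) = 1/(451999/500) = 500/451999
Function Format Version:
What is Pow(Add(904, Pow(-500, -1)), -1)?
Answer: Rational(500, 451999) ≈ 0.0011062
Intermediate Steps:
Pow(Add(904, Pow(-500, -1)), -1) = Pow(Add(904, Rational(-1, 500)), -1) = Pow(Rational(451999, 500), -1) = Rational(500, 451999)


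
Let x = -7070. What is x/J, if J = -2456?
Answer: 3535/1228 ≈ 2.8787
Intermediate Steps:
x/J = -7070/(-2456) = -7070*(-1/2456) = 3535/1228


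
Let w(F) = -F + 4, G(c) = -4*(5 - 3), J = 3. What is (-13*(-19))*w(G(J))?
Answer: 2964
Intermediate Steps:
G(c) = -8 (G(c) = -4*2 = -8)
w(F) = 4 - F
(-13*(-19))*w(G(J)) = (-13*(-19))*(4 - 1*(-8)) = 247*(4 + 8) = 247*12 = 2964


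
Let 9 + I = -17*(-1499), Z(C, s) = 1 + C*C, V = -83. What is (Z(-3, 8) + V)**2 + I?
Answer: 30803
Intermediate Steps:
Z(C, s) = 1 + C**2
I = 25474 (I = -9 - 17*(-1499) = -9 + 25483 = 25474)
(Z(-3, 8) + V)**2 + I = ((1 + (-3)**2) - 83)**2 + 25474 = ((1 + 9) - 83)**2 + 25474 = (10 - 83)**2 + 25474 = (-73)**2 + 25474 = 5329 + 25474 = 30803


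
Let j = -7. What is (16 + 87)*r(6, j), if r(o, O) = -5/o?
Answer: -515/6 ≈ -85.833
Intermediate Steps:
(16 + 87)*r(6, j) = (16 + 87)*(-5/6) = 103*(-5*⅙) = 103*(-⅚) = -515/6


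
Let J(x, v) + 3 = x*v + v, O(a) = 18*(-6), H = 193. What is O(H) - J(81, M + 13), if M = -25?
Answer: 879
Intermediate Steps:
O(a) = -108
J(x, v) = -3 + v + v*x (J(x, v) = -3 + (x*v + v) = -3 + (v*x + v) = -3 + (v + v*x) = -3 + v + v*x)
O(H) - J(81, M + 13) = -108 - (-3 + (-25 + 13) + (-25 + 13)*81) = -108 - (-3 - 12 - 12*81) = -108 - (-3 - 12 - 972) = -108 - 1*(-987) = -108 + 987 = 879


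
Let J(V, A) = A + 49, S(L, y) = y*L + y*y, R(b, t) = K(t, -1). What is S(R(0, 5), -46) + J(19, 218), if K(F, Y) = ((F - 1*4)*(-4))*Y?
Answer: 2199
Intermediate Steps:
K(F, Y) = Y*(16 - 4*F) (K(F, Y) = ((F - 4)*(-4))*Y = ((-4 + F)*(-4))*Y = (16 - 4*F)*Y = Y*(16 - 4*F))
R(b, t) = -16 + 4*t (R(b, t) = 4*(-1)*(4 - t) = -16 + 4*t)
S(L, y) = y² + L*y (S(L, y) = L*y + y² = y² + L*y)
J(V, A) = 49 + A
S(R(0, 5), -46) + J(19, 218) = -46*((-16 + 4*5) - 46) + (49 + 218) = -46*((-16 + 20) - 46) + 267 = -46*(4 - 46) + 267 = -46*(-42) + 267 = 1932 + 267 = 2199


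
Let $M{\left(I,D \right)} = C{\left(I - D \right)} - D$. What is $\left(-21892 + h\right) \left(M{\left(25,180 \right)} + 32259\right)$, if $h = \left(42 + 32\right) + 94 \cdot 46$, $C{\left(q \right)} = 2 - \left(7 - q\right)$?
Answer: $-558390986$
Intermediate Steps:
$C{\left(q \right)} = -5 + q$ ($C{\left(q \right)} = 2 + \left(-7 + q\right) = -5 + q$)
$h = 4398$ ($h = 74 + 4324 = 4398$)
$M{\left(I,D \right)} = -5 + I - 2 D$ ($M{\left(I,D \right)} = \left(-5 - \left(D - I\right)\right) - D = \left(-5 + I - D\right) - D = -5 + I - 2 D$)
$\left(-21892 + h\right) \left(M{\left(25,180 \right)} + 32259\right) = \left(-21892 + 4398\right) \left(\left(-5 + 25 - 360\right) + 32259\right) = - 17494 \left(\left(-5 + 25 - 360\right) + 32259\right) = - 17494 \left(-340 + 32259\right) = \left(-17494\right) 31919 = -558390986$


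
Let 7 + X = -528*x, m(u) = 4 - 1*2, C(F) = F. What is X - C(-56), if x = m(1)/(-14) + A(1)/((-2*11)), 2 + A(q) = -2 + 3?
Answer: 703/7 ≈ 100.43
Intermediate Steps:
m(u) = 2 (m(u) = 4 - 2 = 2)
A(q) = -1 (A(q) = -2 + (-2 + 3) = -2 + 1 = -1)
x = -15/154 (x = 2/(-14) - 1/((-2*11)) = 2*(-1/14) - 1/(-22) = -⅐ - 1*(-1/22) = -⅐ + 1/22 = -15/154 ≈ -0.097403)
X = 311/7 (X = -7 - 528*(-15/154) = -7 + 360/7 = 311/7 ≈ 44.429)
X - C(-56) = 311/7 - 1*(-56) = 311/7 + 56 = 703/7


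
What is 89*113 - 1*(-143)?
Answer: 10200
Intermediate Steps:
89*113 - 1*(-143) = 10057 + 143 = 10200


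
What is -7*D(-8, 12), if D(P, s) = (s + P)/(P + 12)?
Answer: -7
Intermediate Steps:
D(P, s) = (P + s)/(12 + P)
-7*D(-8, 12) = -7*(-8 + 12)/(12 - 8) = -7*4/4 = -7*1 = -7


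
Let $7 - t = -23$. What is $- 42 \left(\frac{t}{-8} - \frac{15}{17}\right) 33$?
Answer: $\frac{218295}{34} \approx 6420.4$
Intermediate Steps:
$t = 30$ ($t = 7 - -23 = 7 + 23 = 30$)
$- 42 \left(\frac{t}{-8} - \frac{15}{17}\right) 33 = - 42 \left(\frac{30}{-8} - \frac{15}{17}\right) 33 = - 42 \left(30 \left(- \frac{1}{8}\right) - \frac{15}{17}\right) 33 = - 42 \left(- \frac{15}{4} - \frac{15}{17}\right) 33 = \left(-42\right) \left(- \frac{315}{68}\right) 33 = \frac{6615}{34} \cdot 33 = \frac{218295}{34}$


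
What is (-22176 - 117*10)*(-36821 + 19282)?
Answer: 409465494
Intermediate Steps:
(-22176 - 117*10)*(-36821 + 19282) = (-22176 - 1170)*(-17539) = -23346*(-17539) = 409465494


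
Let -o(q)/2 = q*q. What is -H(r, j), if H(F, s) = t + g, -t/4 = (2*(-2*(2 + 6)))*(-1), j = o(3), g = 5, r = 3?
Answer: 123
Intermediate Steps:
o(q) = -2*q² (o(q) = -2*q*q = -2*q²)
j = -18 (j = -2*3² = -2*9 = -18)
t = -128 (t = -4*2*(-2*(2 + 6))*(-1) = -4*2*(-2*8)*(-1) = -4*2*(-16)*(-1) = -(-128)*(-1) = -4*32 = -128)
H(F, s) = -123 (H(F, s) = -128 + 5 = -123)
-H(r, j) = -1*(-123) = 123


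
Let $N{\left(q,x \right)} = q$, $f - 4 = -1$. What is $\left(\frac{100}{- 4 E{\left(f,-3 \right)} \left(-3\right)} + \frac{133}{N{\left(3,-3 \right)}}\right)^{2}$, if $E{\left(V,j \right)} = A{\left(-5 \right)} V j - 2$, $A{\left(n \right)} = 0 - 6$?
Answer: $\frac{48177481}{24336} \approx 1979.7$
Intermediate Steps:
$f = 3$ ($f = 4 - 1 = 3$)
$A{\left(n \right)} = -6$ ($A{\left(n \right)} = 0 - 6 = -6$)
$E{\left(V,j \right)} = -2 - 6 V j$ ($E{\left(V,j \right)} = - 6 V j - 2 = -2 - 6 V j$)
$\left(\frac{100}{- 4 E{\left(f,-3 \right)} \left(-3\right)} + \frac{133}{N{\left(3,-3 \right)}}\right)^{2} = \left(\frac{100}{- 4 \left(-2 - 18 \left(-3\right)\right) \left(-3\right)} + \frac{133}{3}\right)^{2} = \left(\frac{100}{- 4 \left(-2 + 54\right) \left(-3\right)} + 133 \cdot \frac{1}{3}\right)^{2} = \left(\frac{100}{\left(-4\right) 52 \left(-3\right)} + \frac{133}{3}\right)^{2} = \left(\frac{100}{\left(-208\right) \left(-3\right)} + \frac{133}{3}\right)^{2} = \left(\frac{100}{624} + \frac{133}{3}\right)^{2} = \left(100 \cdot \frac{1}{624} + \frac{133}{3}\right)^{2} = \left(\frac{25}{156} + \frac{133}{3}\right)^{2} = \left(\frac{6941}{156}\right)^{2} = \frac{48177481}{24336}$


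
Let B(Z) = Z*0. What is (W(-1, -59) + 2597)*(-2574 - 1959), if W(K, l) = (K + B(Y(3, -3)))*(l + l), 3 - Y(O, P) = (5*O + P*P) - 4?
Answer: -12307095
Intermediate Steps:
Y(O, P) = 7 - P**2 - 5*O (Y(O, P) = 3 - ((5*O + P*P) - 4) = 3 - ((5*O + P**2) - 4) = 3 - ((P**2 + 5*O) - 4) = 3 - (-4 + P**2 + 5*O) = 3 + (4 - P**2 - 5*O) = 7 - P**2 - 5*O)
B(Z) = 0
W(K, l) = 2*K*l (W(K, l) = (K + 0)*(l + l) = K*(2*l) = 2*K*l)
(W(-1, -59) + 2597)*(-2574 - 1959) = (2*(-1)*(-59) + 2597)*(-2574 - 1959) = (118 + 2597)*(-4533) = 2715*(-4533) = -12307095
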